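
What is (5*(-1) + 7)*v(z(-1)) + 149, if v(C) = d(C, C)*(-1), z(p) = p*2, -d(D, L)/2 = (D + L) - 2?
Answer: 125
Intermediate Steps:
d(D, L) = 4 - 2*D - 2*L (d(D, L) = -2*((D + L) - 2) = -2*(-2 + D + L) = 4 - 2*D - 2*L)
z(p) = 2*p
v(C) = -4 + 4*C (v(C) = (4 - 2*C - 2*C)*(-1) = (4 - 4*C)*(-1) = -4 + 4*C)
(5*(-1) + 7)*v(z(-1)) + 149 = (5*(-1) + 7)*(-4 + 4*(2*(-1))) + 149 = (-5 + 7)*(-4 + 4*(-2)) + 149 = 2*(-4 - 8) + 149 = 2*(-12) + 149 = -24 + 149 = 125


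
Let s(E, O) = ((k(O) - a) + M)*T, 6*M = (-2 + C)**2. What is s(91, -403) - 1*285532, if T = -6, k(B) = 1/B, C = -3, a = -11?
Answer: -115106063/403 ≈ -2.8562e+5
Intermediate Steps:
M = 25/6 (M = (-2 - 3)**2/6 = (1/6)*(-5)**2 = (1/6)*25 = 25/6 ≈ 4.1667)
k(B) = 1/B
s(E, O) = -91 - 6/O (s(E, O) = ((1/O - 1*(-11)) + 25/6)*(-6) = ((1/O + 11) + 25/6)*(-6) = ((11 + 1/O) + 25/6)*(-6) = (91/6 + 1/O)*(-6) = -91 - 6/O)
s(91, -403) - 1*285532 = (-91 - 6/(-403)) - 1*285532 = (-91 - 6*(-1/403)) - 285532 = (-91 + 6/403) - 285532 = -36667/403 - 285532 = -115106063/403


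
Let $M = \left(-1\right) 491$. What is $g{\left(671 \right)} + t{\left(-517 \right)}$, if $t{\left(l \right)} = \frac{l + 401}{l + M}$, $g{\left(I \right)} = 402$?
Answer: $\frac{101333}{252} \approx 402.12$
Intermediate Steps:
$M = -491$
$t{\left(l \right)} = \frac{401 + l}{-491 + l}$ ($t{\left(l \right)} = \frac{l + 401}{l - 491} = \frac{401 + l}{-491 + l}$)
$g{\left(671 \right)} + t{\left(-517 \right)} = 402 + \frac{401 - 517}{-491 - 517} = 402 + \frac{1}{-1008} \left(-116\right) = 402 - - \frac{29}{252} = 402 + \frac{29}{252} = \frac{101333}{252}$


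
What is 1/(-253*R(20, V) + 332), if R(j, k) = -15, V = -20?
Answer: 1/4127 ≈ 0.00024231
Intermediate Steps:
1/(-253*R(20, V) + 332) = 1/(-253*(-15) + 332) = 1/(3795 + 332) = 1/4127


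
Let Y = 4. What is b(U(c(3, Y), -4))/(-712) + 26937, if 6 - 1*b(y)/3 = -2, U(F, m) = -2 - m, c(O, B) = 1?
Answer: 2397390/89 ≈ 26937.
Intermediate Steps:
b(y) = 24 (b(y) = 18 - 3*(-2) = 18 + 6 = 24)
b(U(c(3, Y), -4))/(-712) + 26937 = 24/(-712) + 26937 = 24*(-1/712) + 26937 = -3/89 + 26937 = 2397390/89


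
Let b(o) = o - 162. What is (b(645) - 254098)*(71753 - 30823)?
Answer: -10380461950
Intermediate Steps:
b(o) = -162 + o
(b(645) - 254098)*(71753 - 30823) = ((-162 + 645) - 254098)*(71753 - 30823) = (483 - 254098)*40930 = -253615*40930 = -10380461950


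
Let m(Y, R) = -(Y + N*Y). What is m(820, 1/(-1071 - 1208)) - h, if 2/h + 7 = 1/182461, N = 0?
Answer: -523480199/638613 ≈ -819.71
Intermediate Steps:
m(Y, R) = -Y (m(Y, R) = -(Y + 0*Y) = -(Y + 0) = -Y)
h = -182461/638613 (h = 2/(-7 + 1/182461) = 2/(-1277226/182461) = 2*(-182461/1277226) = -182461/638613 ≈ -0.28571)
m(820, 1/(-1071 - 1208)) - h = -1*820 - 1*(-182461/638613) = -820 + 182461/638613 = -523480199/638613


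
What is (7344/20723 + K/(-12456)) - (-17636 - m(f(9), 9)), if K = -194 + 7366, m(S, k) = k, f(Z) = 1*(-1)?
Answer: 66978979651/3795966 ≈ 17645.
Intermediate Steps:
f(Z) = -1
K = 7172
(7344/20723 + K/(-12456)) - (-17636 - m(f(9), 9)) = (7344/20723 + 7172/(-12456)) - (-17636 - 1*9) = (7344*(1/20723) + 7172*(-1/12456)) - (-17636 - 9) = (432/1219 - 1793/3114) - 1*(-17645) = -840419/3795966 + 17645 = 66978979651/3795966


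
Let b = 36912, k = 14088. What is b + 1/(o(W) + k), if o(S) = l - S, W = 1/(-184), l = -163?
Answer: 94575963496/2562201 ≈ 36912.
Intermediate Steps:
W = -1/184 ≈ -0.0054348
o(S) = -163 - S
b + 1/(o(W) + k) = 36912 + 1/((-163 - 1*(-1/184)) + 14088) = 36912 + 1/((-163 + 1/184) + 14088) = 36912 + 1/(-29991/184 + 14088) = 36912 + 1/(2562201/184) = 36912 + 184/2562201 = 94575963496/2562201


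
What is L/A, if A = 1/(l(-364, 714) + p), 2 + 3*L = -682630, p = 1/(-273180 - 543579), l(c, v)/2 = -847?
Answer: 104942515130456/272253 ≈ 3.8546e+8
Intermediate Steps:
l(c, v) = -1694 (l(c, v) = 2*(-847) = -1694)
p = -1/816759 (p = 1/(-816759) = -1/816759 ≈ -1.2244e-6)
L = -227544 (L = -⅔ + (⅓)*(-682630) = -⅔ - 682630/3 = -227544)
A = -816759/1383589747 (A = 1/(-1694 - 1/816759) = 1/(-1383589747/816759) = -816759/1383589747 ≈ -0.00059032)
L/A = -227544/(-816759/1383589747) = -227544*(-1383589747/816759) = 104942515130456/272253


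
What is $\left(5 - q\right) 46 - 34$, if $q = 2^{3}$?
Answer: $-172$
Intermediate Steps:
$q = 8$
$\left(5 - q\right) 46 - 34 = \left(5 - 8\right) 46 - 34 = \left(-3\right) 46 - 34 = -138 - 34 = -172$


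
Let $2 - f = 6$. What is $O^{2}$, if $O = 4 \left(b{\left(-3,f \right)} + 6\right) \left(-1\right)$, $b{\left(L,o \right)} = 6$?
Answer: $2304$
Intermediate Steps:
$f = -4$ ($f = 2 - 6 = -4$)
$O = -48$ ($O = 4 \left(6 + 6\right) \left(-1\right) = 4 \cdot 12 \left(-1\right) = 4 \left(-12\right) = -48$)
$O^{2} = \left(-48\right)^{2} = 2304$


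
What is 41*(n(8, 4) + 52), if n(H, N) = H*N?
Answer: 3444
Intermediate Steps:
41*(n(8, 4) + 52) = 41*(8*4 + 52) = 41*(32 + 52) = 41*84 = 3444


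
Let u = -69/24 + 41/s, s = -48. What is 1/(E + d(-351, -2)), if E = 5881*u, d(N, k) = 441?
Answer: -48/1031531 ≈ -4.6533e-5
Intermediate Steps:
u = -179/48 (u = -69/24 + 41/(-48) = -69*1/24 + 41*(-1/48) = -23/8 - 41/48 = -179/48 ≈ -3.7292)
E = -1052699/48 (E = 5881*(-179/48) = -1052699/48 ≈ -21931.)
1/(E + d(-351, -2)) = 1/(-1052699/48 + 441) = 1/(-1031531/48) = -48/1031531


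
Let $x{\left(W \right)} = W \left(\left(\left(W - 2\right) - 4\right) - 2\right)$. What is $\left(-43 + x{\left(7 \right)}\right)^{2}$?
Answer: $2500$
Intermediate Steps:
$x{\left(W \right)} = W \left(-8 + W\right)$ ($x{\left(W \right)} = W \left(\left(\left(-2 + W\right) - 4\right) - 2\right) = W \left(\left(-6 + W\right) - 2\right) = W \left(-8 + W\right)$)
$\left(-43 + x{\left(7 \right)}\right)^{2} = \left(-43 + 7 \left(-8 + 7\right)\right)^{2} = \left(-43 + 7 \left(-1\right)\right)^{2} = \left(-43 - 7\right)^{2} = \left(-50\right)^{2} = 2500$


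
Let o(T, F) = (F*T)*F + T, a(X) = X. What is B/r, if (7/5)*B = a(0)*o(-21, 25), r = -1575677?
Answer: 0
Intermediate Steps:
o(T, F) = T + T*F² (o(T, F) = T*F² + T = T + T*F²)
B = 0 (B = 5*(0*(-21*(1 + 25²)))/7 = 5*(0*(-21*(1 + 625)))/7 = 5*(0*(-21*626))/7 = 5*(0*(-13146))/7 = (5/7)*0 = 0)
B/r = 0/(-1575677) = 0*(-1/1575677) = 0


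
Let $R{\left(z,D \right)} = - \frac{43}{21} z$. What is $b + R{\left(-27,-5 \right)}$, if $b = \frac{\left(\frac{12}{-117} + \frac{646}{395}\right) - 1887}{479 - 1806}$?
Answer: $\frac{8114541692}{143097045} \approx 56.707$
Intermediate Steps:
$b = \frac{29045621}{20442435}$ ($b = \frac{\left(12 \left(- \frac{1}{117}\right) + 646 \cdot \frac{1}{395}\right) - 1887}{-1327} = \left(\left(- \frac{4}{39} + \frac{646}{395}\right) - 1887\right) \left(- \frac{1}{1327}\right) = \left(\frac{23614}{15405} - 1887\right) \left(- \frac{1}{1327}\right) = \left(- \frac{29045621}{15405}\right) \left(- \frac{1}{1327}\right) = \frac{29045621}{20442435} \approx 1.4208$)
$R{\left(z,D \right)} = - \frac{43 z}{21}$ ($R{\left(z,D \right)} = \left(-43\right) \frac{1}{21} z = - \frac{43 z}{21}$)
$b + R{\left(-27,-5 \right)} = \frac{29045621}{20442435} - - \frac{387}{7} = \frac{29045621}{20442435} + \frac{387}{7} = \frac{8114541692}{143097045}$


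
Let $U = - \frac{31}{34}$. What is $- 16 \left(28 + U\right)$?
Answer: $- \frac{7368}{17} \approx -433.41$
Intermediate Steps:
$U = - \frac{31}{34}$ ($U = \left(-31\right) \frac{1}{34} = - \frac{31}{34} \approx -0.91177$)
$- 16 \left(28 + U\right) = - 16 \left(28 - \frac{31}{34}\right) = \left(-16\right) \frac{921}{34} = - \frac{7368}{17}$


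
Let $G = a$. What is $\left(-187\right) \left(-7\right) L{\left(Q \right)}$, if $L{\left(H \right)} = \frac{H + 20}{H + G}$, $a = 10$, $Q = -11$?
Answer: $-11781$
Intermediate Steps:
$G = 10$
$L{\left(H \right)} = \frac{20 + H}{10 + H}$ ($L{\left(H \right)} = \frac{H + 20}{H + 10} = \frac{20 + H}{10 + H}$)
$\left(-187\right) \left(-7\right) L{\left(Q \right)} = \left(-187\right) \left(-7\right) \frac{20 - 11}{10 - 11} = 1309 \frac{1}{-1} \cdot 9 = 1309 \left(\left(-1\right) 9\right) = 1309 \left(-9\right) = -11781$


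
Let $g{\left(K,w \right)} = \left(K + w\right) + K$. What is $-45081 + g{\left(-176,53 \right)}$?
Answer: $-45380$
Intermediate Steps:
$g{\left(K,w \right)} = w + 2 K$
$-45081 + g{\left(-176,53 \right)} = -45081 + \left(53 + 2 \left(-176\right)\right) = -45081 + \left(53 - 352\right) = -45081 - 299 = -45380$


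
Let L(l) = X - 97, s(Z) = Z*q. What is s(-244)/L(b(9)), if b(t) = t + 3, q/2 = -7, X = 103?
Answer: 1708/3 ≈ 569.33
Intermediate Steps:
q = -14 (q = 2*(-7) = -14)
s(Z) = -14*Z (s(Z) = Z*(-14) = -14*Z)
b(t) = 3 + t
L(l) = 6 (L(l) = 103 - 97 = 6)
s(-244)/L(b(9)) = -14*(-244)/6 = 3416*(⅙) = 1708/3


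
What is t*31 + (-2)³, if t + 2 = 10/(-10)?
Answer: -101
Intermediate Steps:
t = -3 (t = -2 + 10/(-10) = -2 + 10*(-⅒) = -2 - 1 = -3)
t*31 + (-2)³ = -3*31 + (-2)³ = -93 - 8 = -101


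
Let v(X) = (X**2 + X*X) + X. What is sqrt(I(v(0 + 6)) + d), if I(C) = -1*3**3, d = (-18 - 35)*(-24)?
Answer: sqrt(1245) ≈ 35.285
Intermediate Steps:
v(X) = X + 2*X**2 (v(X) = (X**2 + X**2) + X = 2*X**2 + X = X + 2*X**2)
d = 1272 (d = -53*(-24) = 1272)
I(C) = -27 (I(C) = -1*27 = -27)
sqrt(I(v(0 + 6)) + d) = sqrt(-27 + 1272) = sqrt(1245)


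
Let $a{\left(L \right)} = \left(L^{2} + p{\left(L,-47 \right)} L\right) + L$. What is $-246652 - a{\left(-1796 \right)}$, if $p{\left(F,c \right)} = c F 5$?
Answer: $754549288$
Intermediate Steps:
$p{\left(F,c \right)} = 5 F c$ ($p{\left(F,c \right)} = F c 5 = 5 F c$)
$a{\left(L \right)} = L - 234 L^{2}$ ($a{\left(L \right)} = \left(L^{2} + 5 L \left(-47\right) L\right) + L = \left(L^{2} + - 235 L L\right) + L = \left(L^{2} - 235 L^{2}\right) + L = - 234 L^{2} + L = L - 234 L^{2}$)
$-246652 - a{\left(-1796 \right)} = -246652 - - 1796 \left(1 - -420264\right) = -246652 - - 1796 \left(1 + 420264\right) = -246652 - \left(-1796\right) 420265 = -246652 - -754795940 = -246652 + 754795940 = 754549288$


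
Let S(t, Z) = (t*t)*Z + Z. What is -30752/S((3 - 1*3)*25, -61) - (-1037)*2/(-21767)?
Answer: 669252270/1327787 ≈ 504.04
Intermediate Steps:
S(t, Z) = Z + Z*t² (S(t, Z) = t²*Z + Z = Z*t² + Z = Z + Z*t²)
-30752/S((3 - 1*3)*25, -61) - (-1037)*2/(-21767) = -30752*(-1/(61*(1 + ((3 - 1*3)*25)²))) - (-1037)*2/(-21767) = -30752*(-1/(61*(1 + ((3 - 3)*25)²))) - 1*(-2074)*(-1/21767) = -30752*(-1/(61*(1 + (0*25)²))) + 2074*(-1/21767) = -30752*(-1/(61*(1 + 0²))) - 2074/21767 = -30752*(-1/(61*(1 + 0))) - 2074/21767 = -30752/((-61*1)) - 2074/21767 = -30752/(-61) - 2074/21767 = -30752*(-1/61) - 2074/21767 = 30752/61 - 2074/21767 = 669252270/1327787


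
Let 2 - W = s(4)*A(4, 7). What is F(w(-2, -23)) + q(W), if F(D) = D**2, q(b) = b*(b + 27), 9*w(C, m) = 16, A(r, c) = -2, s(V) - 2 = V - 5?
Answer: 10300/81 ≈ 127.16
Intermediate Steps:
s(V) = -3 + V (s(V) = 2 + (V - 5) = 2 + (-5 + V) = -3 + V)
w(C, m) = 16/9 (w(C, m) = (1/9)*16 = 16/9)
W = 4 (W = 2 - (-3 + 4)*(-2) = 2 - (-2) = 2 - 1*(-2) = 2 + 2 = 4)
q(b) = b*(27 + b)
F(w(-2, -23)) + q(W) = (16/9)**2 + 4*(27 + 4) = 256/81 + 4*31 = 256/81 + 124 = 10300/81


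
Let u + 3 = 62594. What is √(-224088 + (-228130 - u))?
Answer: 3*I*√57201 ≈ 717.5*I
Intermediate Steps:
u = 62591 (u = -3 + 62594 = 62591)
√(-224088 + (-228130 - u)) = √(-224088 + (-228130 - 1*62591)) = √(-224088 + (-228130 - 62591)) = √(-224088 - 290721) = √(-514809) = 3*I*√57201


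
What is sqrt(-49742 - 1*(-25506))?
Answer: 2*I*sqrt(6059) ≈ 155.68*I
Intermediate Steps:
sqrt(-49742 - 1*(-25506)) = sqrt(-49742 + 25506) = sqrt(-24236) = 2*I*sqrt(6059)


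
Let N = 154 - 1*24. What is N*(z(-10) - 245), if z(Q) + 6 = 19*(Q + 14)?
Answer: -22750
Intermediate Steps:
z(Q) = 260 + 19*Q (z(Q) = -6 + 19*(Q + 14) = -6 + 19*(14 + Q) = -6 + (266 + 19*Q) = 260 + 19*Q)
N = 130 (N = 154 - 24 = 130)
N*(z(-10) - 245) = 130*((260 + 19*(-10)) - 245) = 130*((260 - 190) - 245) = 130*(70 - 245) = 130*(-175) = -22750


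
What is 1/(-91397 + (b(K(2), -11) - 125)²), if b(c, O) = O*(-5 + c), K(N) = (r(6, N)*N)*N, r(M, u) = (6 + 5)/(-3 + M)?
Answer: -9/340937 ≈ -2.6398e-5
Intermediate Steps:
r(M, u) = 11/(-3 + M)
K(N) = 11*N²/3 (K(N) = ((11/(-3 + 6))*N)*N = ((11/3)*N)*N = ((11*(⅓))*N)*N = (11*N/3)*N = 11*N²/3)
1/(-91397 + (b(K(2), -11) - 125)²) = 1/(-91397 + (-11*(-5 + (11/3)*2²) - 125)²) = 1/(-91397 + (-11*(-5 + (11/3)*4) - 125)²) = 1/(-91397 + (-11*(-5 + 44/3) - 125)²) = 1/(-91397 + (-11*29/3 - 125)²) = 1/(-91397 + (-319/3 - 125)²) = 1/(-91397 + (-694/3)²) = 1/(-91397 + 481636/9) = 1/(-340937/9) = -9/340937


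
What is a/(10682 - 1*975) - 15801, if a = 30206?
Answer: -153350101/9707 ≈ -15798.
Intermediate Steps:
a/(10682 - 1*975) - 15801 = 30206/(10682 - 1*975) - 15801 = 30206/(10682 - 975) - 15801 = 30206/9707 - 15801 = -153350101/9707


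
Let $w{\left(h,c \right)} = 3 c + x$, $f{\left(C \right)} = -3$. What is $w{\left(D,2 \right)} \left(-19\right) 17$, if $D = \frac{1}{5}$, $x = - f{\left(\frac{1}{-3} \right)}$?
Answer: $-2907$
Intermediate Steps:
$x = 3$ ($x = \left(-1\right) \left(-3\right) = 3$)
$D = \frac{1}{5} \approx 0.2$
$w{\left(h,c \right)} = 3 + 3 c$ ($w{\left(h,c \right)} = 3 c + 3 = 3 + 3 c$)
$w{\left(D,2 \right)} \left(-19\right) 17 = \left(3 + 3 \cdot 2\right) \left(-19\right) 17 = \left(3 + 6\right) \left(-19\right) 17 = 9 \left(-19\right) 17 = \left(-171\right) 17 = -2907$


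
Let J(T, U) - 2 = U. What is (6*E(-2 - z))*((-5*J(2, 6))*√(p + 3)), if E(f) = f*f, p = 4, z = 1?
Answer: -2160*√7 ≈ -5714.8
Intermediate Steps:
J(T, U) = 2 + U
E(f) = f²
(6*E(-2 - z))*((-5*J(2, 6))*√(p + 3)) = (6*(-2 - 1*1)²)*((-5*(2 + 6))*√(4 + 3)) = (6*(-2 - 1)²)*((-5*8)*√7) = (6*(-3)²)*(-40*√7) = (6*9)*(-40*√7) = 54*(-40*√7) = -2160*√7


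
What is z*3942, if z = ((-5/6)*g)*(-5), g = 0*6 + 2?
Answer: 32850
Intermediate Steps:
g = 2 (g = 0 + 2 = 2)
z = 25/3 (z = (-5/6*2)*(-5) = (-5*1/6*2)*(-5) = -5/6*2*(-5) = -5/3*(-5) = 25/3 ≈ 8.3333)
z*3942 = (25/3)*3942 = 32850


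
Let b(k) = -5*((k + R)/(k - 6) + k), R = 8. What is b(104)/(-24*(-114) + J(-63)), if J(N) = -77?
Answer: -3680/18613 ≈ -0.19771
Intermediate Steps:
b(k) = -5*k - 5*(8 + k)/(-6 + k) (b(k) = -5*((k + 8)/(k - 6) + k) = -5*((8 + k)/(-6 + k) + k) = -5*(k + (8 + k)/(-6 + k)) = -5*k - 5*(8 + k)/(-6 + k))
b(104)/(-24*(-114) + J(-63)) = (5*(-8 - 1*104² + 5*104)/(-6 + 104))/(-24*(-114) - 77) = (5*(-8 - 1*10816 + 520)/98)/(2736 - 77) = (5*(1/98)*(-8 - 10816 + 520))/2659 = (5*(1/98)*(-10304))*(1/2659) = -3680/7*1/2659 = -3680/18613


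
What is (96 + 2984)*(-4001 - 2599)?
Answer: -20328000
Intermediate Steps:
(96 + 2984)*(-4001 - 2599) = 3080*(-6600) = -20328000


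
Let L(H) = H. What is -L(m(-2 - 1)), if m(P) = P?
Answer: 3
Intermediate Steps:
-L(m(-2 - 1)) = -(-2 - 1) = -1*(-3) = 3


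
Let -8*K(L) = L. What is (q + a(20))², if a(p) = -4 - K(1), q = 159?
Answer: 1540081/64 ≈ 24064.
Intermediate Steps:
K(L) = -L/8
a(p) = -31/8 (a(p) = -4 - (-1)/8 = -4 - 1*(-⅛) = -4 + ⅛ = -31/8)
(q + a(20))² = (159 - 31/8)² = (1241/8)² = 1540081/64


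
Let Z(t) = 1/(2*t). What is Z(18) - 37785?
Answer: -1360259/36 ≈ -37785.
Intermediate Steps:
Z(t) = 1/(2*t)
Z(18) - 37785 = (½)/18 - 37785 = (½)*(1/18) - 37785 = 1/36 - 37785 = -1360259/36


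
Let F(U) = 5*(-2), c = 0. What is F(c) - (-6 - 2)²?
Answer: -74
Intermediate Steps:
F(U) = -10
F(c) - (-6 - 2)² = -10 - (-6 - 2)² = -10 - 1*(-8)² = -10 - 1*64 = -10 - 64 = -74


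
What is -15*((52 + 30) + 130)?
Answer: -3180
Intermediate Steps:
-15*((52 + 30) + 130) = -15*(82 + 130) = -15*212 = -3180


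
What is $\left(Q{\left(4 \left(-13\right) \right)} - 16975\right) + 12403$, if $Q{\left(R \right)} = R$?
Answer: $-4624$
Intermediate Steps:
$\left(Q{\left(4 \left(-13\right) \right)} - 16975\right) + 12403 = \left(4 \left(-13\right) - 16975\right) + 12403 = \left(-52 - 16975\right) + 12403 = -17027 + 12403 = -4624$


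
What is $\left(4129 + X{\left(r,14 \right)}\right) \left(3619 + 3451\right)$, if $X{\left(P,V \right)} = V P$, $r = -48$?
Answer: $24440990$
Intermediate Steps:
$X{\left(P,V \right)} = P V$
$\left(4129 + X{\left(r,14 \right)}\right) \left(3619 + 3451\right) = \left(4129 - 672\right) \left(3619 + 3451\right) = \left(4129 - 672\right) 7070 = 3457 \cdot 7070 = 24440990$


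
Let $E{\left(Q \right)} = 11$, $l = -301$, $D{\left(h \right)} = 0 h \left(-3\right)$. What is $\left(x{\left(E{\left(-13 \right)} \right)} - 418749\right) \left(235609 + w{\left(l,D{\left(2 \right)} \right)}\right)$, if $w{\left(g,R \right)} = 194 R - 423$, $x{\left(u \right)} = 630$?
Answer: $-98335735134$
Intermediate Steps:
$D{\left(h \right)} = 0$ ($D{\left(h \right)} = 0 \left(-3\right) = 0$)
$w{\left(g,R \right)} = -423 + 194 R$
$\left(x{\left(E{\left(-13 \right)} \right)} - 418749\right) \left(235609 + w{\left(l,D{\left(2 \right)} \right)}\right) = \left(630 - 418749\right) \left(235609 + \left(-423 + 194 \cdot 0\right)\right) = - 418119 \left(235609 + \left(-423 + 0\right)\right) = - 418119 \left(235609 - 423\right) = \left(-418119\right) 235186 = -98335735134$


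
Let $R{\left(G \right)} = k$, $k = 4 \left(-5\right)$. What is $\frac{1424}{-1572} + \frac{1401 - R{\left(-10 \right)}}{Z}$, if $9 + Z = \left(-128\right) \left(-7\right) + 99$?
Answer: $\frac{7153}{13362} \approx 0.53532$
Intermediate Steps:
$k = -20$
$R{\left(G \right)} = -20$
$Z = 986$ ($Z = -9 + \left(\left(-128\right) \left(-7\right) + 99\right) = -9 + \left(896 + 99\right) = -9 + 995 = 986$)
$\frac{1424}{-1572} + \frac{1401 - R{\left(-10 \right)}}{Z} = \frac{1424}{-1572} + \frac{1401 - -20}{986} = 1424 \left(- \frac{1}{1572}\right) + \left(1401 + 20\right) \frac{1}{986} = - \frac{356}{393} + 1421 \cdot \frac{1}{986} = - \frac{356}{393} + \frac{49}{34} = \frac{7153}{13362}$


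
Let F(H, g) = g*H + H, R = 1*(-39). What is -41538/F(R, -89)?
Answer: -6923/572 ≈ -12.103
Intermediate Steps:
R = -39
F(H, g) = H + H*g (F(H, g) = H*g + H = H + H*g)
-41538/F(R, -89) = -41538*(-1/(39*(1 - 89))) = -41538/((-39*(-88))) = -41538/3432 = -41538*1/3432 = -6923/572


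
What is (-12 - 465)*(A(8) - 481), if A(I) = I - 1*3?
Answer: 227052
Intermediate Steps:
A(I) = -3 + I (A(I) = I - 3 = -3 + I)
(-12 - 465)*(A(8) - 481) = (-12 - 465)*((-3 + 8) - 481) = -477*(5 - 481) = -477*(-476) = 227052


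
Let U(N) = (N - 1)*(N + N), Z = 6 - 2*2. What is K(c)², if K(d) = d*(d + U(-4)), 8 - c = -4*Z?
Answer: 802816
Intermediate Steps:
Z = 2 (Z = 6 - 4 = 2)
U(N) = 2*N*(-1 + N) (U(N) = (-1 + N)*(2*N) = 2*N*(-1 + N))
c = 16 (c = 8 - (-4)*2 = 8 - 1*(-8) = 8 + 8 = 16)
K(d) = d*(40 + d) (K(d) = d*(d + 2*(-4)*(-1 - 4)) = d*(d + 2*(-4)*(-5)) = d*(d + 40) = d*(40 + d))
K(c)² = (16*(40 + 16))² = (16*56)² = 896² = 802816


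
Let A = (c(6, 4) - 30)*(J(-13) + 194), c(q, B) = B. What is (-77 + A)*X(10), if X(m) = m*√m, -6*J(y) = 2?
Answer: -153370*√10/3 ≈ -1.6167e+5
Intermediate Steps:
J(y) = -⅓ (J(y) = -⅙*2 = -⅓)
X(m) = m^(3/2)
A = -15106/3 (A = (4 - 30)*(-⅓ + 194) = -26*581/3 = -15106/3 ≈ -5035.3)
(-77 + A)*X(10) = (-77 - 15106/3)*10^(3/2) = -153370*√10/3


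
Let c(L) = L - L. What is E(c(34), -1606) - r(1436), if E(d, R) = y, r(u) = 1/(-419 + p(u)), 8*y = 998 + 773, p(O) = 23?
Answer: 175331/792 ≈ 221.38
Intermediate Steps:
y = 1771/8 (y = (998 + 773)/8 = (1/8)*1771 = 1771/8 ≈ 221.38)
c(L) = 0
r(u) = -1/396 (r(u) = 1/(-419 + 23) = 1/(-396) = -1/396)
E(d, R) = 1771/8
E(c(34), -1606) - r(1436) = 1771/8 - 1*(-1/396) = 1771/8 + 1/396 = 175331/792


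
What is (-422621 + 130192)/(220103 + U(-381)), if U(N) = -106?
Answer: -292429/219997 ≈ -1.3292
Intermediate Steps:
(-422621 + 130192)/(220103 + U(-381)) = (-422621 + 130192)/(220103 - 106) = -292429/219997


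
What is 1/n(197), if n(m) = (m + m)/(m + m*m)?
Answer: 99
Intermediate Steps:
n(m) = 2*m/(m + m²) (n(m) = (2*m)/(m + m²) = 2*m/(m + m²))
1/n(197) = 1/(2/(1 + 197)) = 1/(2/198) = 1/(2*(1/198)) = 1/(1/99) = 99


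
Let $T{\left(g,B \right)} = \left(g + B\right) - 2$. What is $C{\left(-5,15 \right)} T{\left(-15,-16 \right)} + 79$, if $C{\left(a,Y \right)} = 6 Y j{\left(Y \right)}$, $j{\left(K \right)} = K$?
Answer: $-44471$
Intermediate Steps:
$C{\left(a,Y \right)} = 6 Y^{2}$ ($C{\left(a,Y \right)} = 6 Y Y = 6 Y^{2}$)
$T{\left(g,B \right)} = -2 + B + g$ ($T{\left(g,B \right)} = \left(B + g\right) - 2 = -2 + B + g$)
$C{\left(-5,15 \right)} T{\left(-15,-16 \right)} + 79 = 6 \cdot 15^{2} \left(-2 - 16 - 15\right) + 79 = 6 \cdot 225 \left(-33\right) + 79 = 1350 \left(-33\right) + 79 = -44550 + 79 = -44471$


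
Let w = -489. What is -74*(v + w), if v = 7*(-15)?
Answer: 43956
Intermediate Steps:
v = -105
-74*(v + w) = -74*(-105 - 489) = -74*(-594) = 43956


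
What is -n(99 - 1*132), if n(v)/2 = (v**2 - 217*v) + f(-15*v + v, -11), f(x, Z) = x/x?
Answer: -16502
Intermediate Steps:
f(x, Z) = 1
n(v) = 2 - 434*v + 2*v**2 (n(v) = 2*((v**2 - 217*v) + 1) = 2*(1 + v**2 - 217*v) = 2 - 434*v + 2*v**2)
-n(99 - 1*132) = -(2 - 434*(99 - 1*132) + 2*(99 - 1*132)**2) = -(2 - 434*(99 - 132) + 2*(99 - 132)**2) = -(2 - 434*(-33) + 2*(-33)**2) = -(2 + 14322 + 2*1089) = -(2 + 14322 + 2178) = -1*16502 = -16502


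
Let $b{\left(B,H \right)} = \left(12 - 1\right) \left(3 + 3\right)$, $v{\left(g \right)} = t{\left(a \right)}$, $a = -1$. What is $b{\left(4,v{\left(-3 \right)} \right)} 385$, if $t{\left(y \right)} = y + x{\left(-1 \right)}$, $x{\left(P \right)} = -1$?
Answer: $25410$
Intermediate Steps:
$t{\left(y \right)} = -1 + y$ ($t{\left(y \right)} = y - 1 = -1 + y$)
$v{\left(g \right)} = -2$ ($v{\left(g \right)} = -1 - 1 = -2$)
$b{\left(B,H \right)} = 66$ ($b{\left(B,H \right)} = 11 \cdot 6 = 66$)
$b{\left(4,v{\left(-3 \right)} \right)} 385 = 66 \cdot 385 = 25410$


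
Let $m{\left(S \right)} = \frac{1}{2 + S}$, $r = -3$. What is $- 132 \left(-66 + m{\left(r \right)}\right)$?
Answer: $8844$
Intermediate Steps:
$- 132 \left(-66 + m{\left(r \right)}\right) = - 132 \left(-66 + \frac{1}{2 - 3}\right) = - 132 \left(-66 + \frac{1}{-1}\right) = - 132 \left(-66 - 1\right) = \left(-132\right) \left(-67\right) = 8844$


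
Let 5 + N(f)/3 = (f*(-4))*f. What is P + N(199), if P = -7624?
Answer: -482851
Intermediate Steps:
N(f) = -15 - 12*f**2 (N(f) = -15 + 3*((f*(-4))*f) = -15 + 3*((-4*f)*f) = -15 + 3*(-4*f**2) = -15 - 12*f**2)
P + N(199) = -7624 + (-15 - 12*199**2) = -7624 + (-15 - 12*39601) = -7624 + (-15 - 475212) = -7624 - 475227 = -482851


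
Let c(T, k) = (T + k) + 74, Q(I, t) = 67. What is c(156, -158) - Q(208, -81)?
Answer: 5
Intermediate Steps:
c(T, k) = 74 + T + k
c(156, -158) - Q(208, -81) = (74 + 156 - 158) - 1*67 = 72 - 67 = 5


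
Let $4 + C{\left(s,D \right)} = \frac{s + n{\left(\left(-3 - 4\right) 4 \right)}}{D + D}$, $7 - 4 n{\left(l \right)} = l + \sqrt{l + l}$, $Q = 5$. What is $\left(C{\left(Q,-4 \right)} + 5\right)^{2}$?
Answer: $\frac{473}{1024} - \frac{23 i \sqrt{14}}{256} \approx 0.46191 - 0.33616 i$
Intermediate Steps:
$n{\left(l \right)} = \frac{7}{4} - \frac{l}{4} - \frac{\sqrt{2} \sqrt{l}}{4}$ ($n{\left(l \right)} = \frac{7}{4} - \frac{l + \sqrt{l + l}}{4} = \frac{7}{4} - \frac{l + \sqrt{2 l}}{4} = \frac{7}{4} - \frac{l + \sqrt{2} \sqrt{l}}{4} = \frac{7}{4} - \left(\frac{l}{4} + \frac{\sqrt{2} \sqrt{l}}{4}\right) = \frac{7}{4} - \frac{l}{4} - \frac{\sqrt{2} \sqrt{l}}{4}$)
$C{\left(s,D \right)} = -4 + \frac{\frac{35}{4} + s - \frac{i \sqrt{14}}{2}}{2 D}$ ($C{\left(s,D \right)} = -4 + \frac{s - \left(- \frac{7}{4} + \frac{\sqrt{2} \sqrt{\left(-3 - 4\right) 4}}{4} + \frac{1}{4} \left(-3 - 4\right) 4\right)}{D + D} = -4 + \frac{s - \left(- \frac{7}{4} + \frac{1}{4} \left(-7\right) 4 + \frac{\sqrt{2} \sqrt{\left(-7\right) 4}}{4}\right)}{2 D} = -4 + \left(s - \left(- \frac{35}{4} + \frac{\sqrt{2} \sqrt{-28}}{4}\right)\right) \frac{1}{2 D} = -4 + \left(s + \left(\frac{7}{4} + 7 - \frac{\sqrt{2} \cdot 2 i \sqrt{7}}{4}\right)\right) \frac{1}{2 D} = -4 + \left(s + \left(\frac{7}{4} + 7 - \frac{i \sqrt{14}}{2}\right)\right) \frac{1}{2 D} = -4 + \left(s + \left(\frac{35}{4} - \frac{i \sqrt{14}}{2}\right)\right) \frac{1}{2 D} = -4 + \left(\frac{35}{4} + s - \frac{i \sqrt{14}}{2}\right) \frac{1}{2 D} = -4 + \frac{\frac{35}{4} + s - \frac{i \sqrt{14}}{2}}{2 D}$)
$\left(C{\left(Q,-4 \right)} + 5\right)^{2} = \left(\frac{35 - -128 + 4 \cdot 5 - 2 i \sqrt{14}}{8 \left(-4\right)} + 5\right)^{2} = \left(\frac{1}{8} \left(- \frac{1}{4}\right) \left(35 + 128 + 20 - 2 i \sqrt{14}\right) + 5\right)^{2} = \left(\frac{1}{8} \left(- \frac{1}{4}\right) \left(183 - 2 i \sqrt{14}\right) + 5\right)^{2} = \left(\left(- \frac{183}{32} + \frac{i \sqrt{14}}{16}\right) + 5\right)^{2} = \left(- \frac{23}{32} + \frac{i \sqrt{14}}{16}\right)^{2}$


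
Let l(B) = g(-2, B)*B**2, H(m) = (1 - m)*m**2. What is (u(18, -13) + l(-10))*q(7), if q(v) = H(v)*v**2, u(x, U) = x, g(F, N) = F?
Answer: 2621892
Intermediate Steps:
H(m) = m**2*(1 - m)
l(B) = -2*B**2
q(v) = v**4*(1 - v) (q(v) = (v**2*(1 - v))*v**2 = v**4*(1 - v))
(u(18, -13) + l(-10))*q(7) = (18 - 2*(-10)**2)*(7**4*(1 - 1*7)) = (18 - 2*100)*(2401*(1 - 7)) = (18 - 200)*(2401*(-6)) = -182*(-14406) = 2621892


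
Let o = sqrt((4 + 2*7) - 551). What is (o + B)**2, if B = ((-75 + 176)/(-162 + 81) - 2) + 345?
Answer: 762796111/6561 + 55364*I*sqrt(533)/81 ≈ 1.1626e+5 + 15780.0*I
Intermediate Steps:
o = I*sqrt(533) (o = sqrt((4 + 14) - 551) = sqrt(18 - 551) = sqrt(-533) = I*sqrt(533) ≈ 23.087*I)
B = 27682/81 (B = (101/(-81) - 2) + 345 = (101*(-1/81) - 2) + 345 = (-101/81 - 2) + 345 = -263/81 + 345 = 27682/81 ≈ 341.75)
(o + B)**2 = (I*sqrt(533) + 27682/81)**2 = (27682/81 + I*sqrt(533))**2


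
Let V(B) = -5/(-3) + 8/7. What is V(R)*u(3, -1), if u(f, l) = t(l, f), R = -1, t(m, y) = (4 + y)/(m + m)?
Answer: -59/6 ≈ -9.8333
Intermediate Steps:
t(m, y) = (4 + y)/(2*m) (t(m, y) = (4 + y)/((2*m)) = (4 + y)*(1/(2*m)) = (4 + y)/(2*m))
u(f, l) = (4 + f)/(2*l)
V(B) = 59/21 (V(B) = -5*(-⅓) + 8*(⅐) = 5/3 + 8/7 = 59/21)
V(R)*u(3, -1) = 59*((½)*(4 + 3)/(-1))/21 = 59*((½)*(-1)*7)/21 = (59/21)*(-7/2) = -59/6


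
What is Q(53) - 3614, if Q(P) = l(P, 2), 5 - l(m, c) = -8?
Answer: -3601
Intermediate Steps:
l(m, c) = 13 (l(m, c) = 5 - 1*(-8) = 5 + 8 = 13)
Q(P) = 13
Q(53) - 3614 = 13 - 3614 = -3601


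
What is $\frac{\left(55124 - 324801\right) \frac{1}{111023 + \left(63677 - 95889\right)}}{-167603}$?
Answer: $\frac{269677}{13208960033} \approx 2.0416 \cdot 10^{-5}$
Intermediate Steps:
$\frac{\left(55124 - 324801\right) \frac{1}{111023 + \left(63677 - 95889\right)}}{-167603} = - \frac{269677}{111023 + \left(63677 - 95889\right)} \left(- \frac{1}{167603}\right) = - \frac{269677}{111023 - 32212} \left(- \frac{1}{167603}\right) = - \frac{269677}{78811} \left(- \frac{1}{167603}\right) = \left(-269677\right) \frac{1}{78811} \left(- \frac{1}{167603}\right) = \left(- \frac{269677}{78811}\right) \left(- \frac{1}{167603}\right) = \frac{269677}{13208960033}$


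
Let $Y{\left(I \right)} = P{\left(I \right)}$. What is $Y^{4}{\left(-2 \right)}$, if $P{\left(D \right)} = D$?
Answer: $16$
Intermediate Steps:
$Y{\left(I \right)} = I$
$Y^{4}{\left(-2 \right)} = \left(-2\right)^{4} = 16$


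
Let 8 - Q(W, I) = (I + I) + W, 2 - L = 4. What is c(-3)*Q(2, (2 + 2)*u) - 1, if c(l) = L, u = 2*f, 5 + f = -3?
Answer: -269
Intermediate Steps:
f = -8 (f = -5 - 3 = -8)
u = -16 (u = 2*(-8) = -16)
L = -2 (L = 2 - 1*4 = 2 - 4 = -2)
c(l) = -2
Q(W, I) = 8 - W - 2*I (Q(W, I) = 8 - ((I + I) + W) = 8 - (2*I + W) = 8 - (W + 2*I) = 8 + (-W - 2*I) = 8 - W - 2*I)
c(-3)*Q(2, (2 + 2)*u) - 1 = -2*(8 - 1*2 - 2*(2 + 2)*(-16)) - 1 = -2*(8 - 2 - 8*(-16)) - 1 = -2*(8 - 2 - 2*(-64)) - 1 = -2*(8 - 2 + 128) - 1 = -2*134 - 1 = -268 - 1 = -269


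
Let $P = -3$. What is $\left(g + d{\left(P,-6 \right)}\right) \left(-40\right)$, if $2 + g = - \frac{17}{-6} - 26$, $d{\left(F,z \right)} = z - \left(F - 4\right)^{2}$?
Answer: $\frac{9620}{3} \approx 3206.7$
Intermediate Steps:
$d{\left(F,z \right)} = z - \left(-4 + F\right)^{2}$
$g = - \frac{151}{6}$ ($g = -2 - \left(26 + \frac{17}{-6}\right) = -2 - \frac{139}{6} = - \frac{151}{6} \approx -25.167$)
$\left(g + d{\left(P,-6 \right)}\right) \left(-40\right) = \left(- \frac{151}{6} - \left(6 + \left(-4 - 3\right)^{2}\right)\right) \left(-40\right) = \left(- \frac{151}{6} - 55\right) \left(-40\right) = \left(- \frac{481}{6}\right) \left(-40\right) = \frac{9620}{3}$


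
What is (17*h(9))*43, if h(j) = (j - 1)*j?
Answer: 52632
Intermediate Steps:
h(j) = j*(-1 + j) (h(j) = (-1 + j)*j = j*(-1 + j))
(17*h(9))*43 = (17*(9*(-1 + 9)))*43 = (17*(9*8))*43 = (17*72)*43 = 1224*43 = 52632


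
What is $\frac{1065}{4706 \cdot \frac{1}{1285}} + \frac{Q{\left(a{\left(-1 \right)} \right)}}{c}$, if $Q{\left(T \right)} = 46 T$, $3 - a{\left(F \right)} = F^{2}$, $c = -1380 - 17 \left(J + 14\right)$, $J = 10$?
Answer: $\frac{611622437}{2103582} \approx 290.75$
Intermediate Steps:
$c = -1788$ ($c = -1380 - 17 \left(10 + 14\right) = -1380 - 17 \cdot 24 = -1380 - 408 = -1788$)
$a{\left(F \right)} = 3 - F^{2}$
$\frac{1065}{4706 \cdot \frac{1}{1285}} + \frac{Q{\left(a{\left(-1 \right)} \right)}}{c} = \frac{1065}{4706 \cdot \frac{1}{1285}} + \frac{46 \left(3 - \left(-1\right)^{2}\right)}{-1788} = \frac{1065}{4706 \cdot \frac{1}{1285}} + 46 \left(3 - 1\right) \left(- \frac{1}{1788}\right) = \frac{1065}{\frac{4706}{1285}} + 46 \left(3 - 1\right) \left(- \frac{1}{1788}\right) = 1065 \cdot \frac{1285}{4706} + 46 \cdot 2 \left(- \frac{1}{1788}\right) = \frac{1368525}{4706} + 92 \left(- \frac{1}{1788}\right) = \frac{1368525}{4706} - \frac{23}{447} = \frac{611622437}{2103582}$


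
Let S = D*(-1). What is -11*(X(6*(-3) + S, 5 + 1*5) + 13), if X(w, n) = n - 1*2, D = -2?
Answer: -231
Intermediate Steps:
S = 2 (S = -2*(-1) = 2)
X(w, n) = -2 + n (X(w, n) = n - 2 = -2 + n)
-11*(X(6*(-3) + S, 5 + 1*5) + 13) = -11*((-2 + (5 + 1*5)) + 13) = -11*((-2 + (5 + 5)) + 13) = -11*((-2 + 10) + 13) = -11*(8 + 13) = -11*21 = -231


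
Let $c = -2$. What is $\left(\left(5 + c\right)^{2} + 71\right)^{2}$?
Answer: $6400$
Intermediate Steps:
$\left(\left(5 + c\right)^{2} + 71\right)^{2} = \left(\left(5 - 2\right)^{2} + 71\right)^{2} = \left(3^{2} + 71\right)^{2} = \left(9 + 71\right)^{2} = 80^{2} = 6400$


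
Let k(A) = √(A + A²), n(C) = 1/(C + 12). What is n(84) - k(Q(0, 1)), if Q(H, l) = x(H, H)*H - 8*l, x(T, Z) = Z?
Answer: 1/96 - 2*√14 ≈ -7.4729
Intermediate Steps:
n(C) = 1/(12 + C)
Q(H, l) = H² - 8*l (Q(H, l) = H*H - 8*l = H² - 8*l)
n(84) - k(Q(0, 1)) = 1/(12 + 84) - √((0² - 8*1)*(1 + (0² - 8*1))) = 1/96 - √((0 - 8)*(1 + (0 - 8))) = 1/96 - √(-8*(1 - 8)) = 1/96 - √(-8*(-7)) = 1/96 - √56 = 1/96 - 2*√14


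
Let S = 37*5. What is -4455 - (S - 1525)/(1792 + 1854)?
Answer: -8120795/1823 ≈ -4454.6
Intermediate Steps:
S = 185
-4455 - (S - 1525)/(1792 + 1854) = -4455 - (185 - 1525)/(1792 + 1854) = -4455 - (-1340)/3646 = -4455 - 1*(-670/1823) = -4455 + 670/1823 = -8120795/1823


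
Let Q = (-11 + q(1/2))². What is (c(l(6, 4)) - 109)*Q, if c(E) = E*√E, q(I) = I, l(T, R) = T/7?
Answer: -48069/4 + 27*√42/2 ≈ -11930.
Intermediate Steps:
l(T, R) = T/7 (l(T, R) = T*(⅐) = T/7)
c(E) = E^(3/2)
Q = 441/4 (Q = (-11 + 1/2)² = (-11 + ½)² = (-21/2)² = 441/4 ≈ 110.25)
(c(l(6, 4)) - 109)*Q = (((⅐)*6)^(3/2) - 109)*(441/4) = ((6/7)^(3/2) - 109)*(441/4) = (6*√42/49 - 109)*(441/4) = (-109 + 6*√42/49)*(441/4) = -48069/4 + 27*√42/2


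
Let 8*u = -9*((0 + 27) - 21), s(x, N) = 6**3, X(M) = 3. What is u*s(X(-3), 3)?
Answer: -1458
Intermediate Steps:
s(x, N) = 216
u = -27/4 (u = (-9*((0 + 27) - 21))/8 = (-9*(27 - 21))/8 = (-9*6)/8 = (1/8)*(-54) = -27/4 ≈ -6.7500)
u*s(X(-3), 3) = -27/4*216 = -1458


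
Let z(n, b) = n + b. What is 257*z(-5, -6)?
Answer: -2827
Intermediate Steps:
z(n, b) = b + n
257*z(-5, -6) = 257*(-6 - 5) = 257*(-11) = -2827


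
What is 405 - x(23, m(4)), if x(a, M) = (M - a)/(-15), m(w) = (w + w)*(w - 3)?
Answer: 404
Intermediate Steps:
m(w) = 2*w*(-3 + w) (m(w) = (2*w)*(-3 + w) = 2*w*(-3 + w))
x(a, M) = -M/15 + a/15 (x(a, M) = (M - a)*(-1/15) = -M/15 + a/15)
405 - x(23, m(4)) = 405 - (-2*4*(-3 + 4)/15 + (1/15)*23) = 405 - (-2*4/15 + 23/15) = 405 - (-1/15*8 + 23/15) = 405 - (-8/15 + 23/15) = 405 - 1*1 = 405 - 1 = 404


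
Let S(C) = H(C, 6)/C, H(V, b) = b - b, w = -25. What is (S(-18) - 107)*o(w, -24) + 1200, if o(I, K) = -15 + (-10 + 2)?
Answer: 3661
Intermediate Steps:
H(V, b) = 0
S(C) = 0 (S(C) = 0/C = 0)
o(I, K) = -23 (o(I, K) = -15 - 8 = -23)
(S(-18) - 107)*o(w, -24) + 1200 = (0 - 107)*(-23) + 1200 = -107*(-23) + 1200 = 2461 + 1200 = 3661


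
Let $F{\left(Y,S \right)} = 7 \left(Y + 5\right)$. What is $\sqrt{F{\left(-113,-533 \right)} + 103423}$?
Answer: $\sqrt{102667} \approx 320.42$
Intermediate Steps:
$F{\left(Y,S \right)} = 35 + 7 Y$ ($F{\left(Y,S \right)} = 7 \left(5 + Y\right) = 35 + 7 Y$)
$\sqrt{F{\left(-113,-533 \right)} + 103423} = \sqrt{\left(35 + 7 \left(-113\right)\right) + 103423} = \sqrt{\left(35 - 791\right) + 103423} = \sqrt{-756 + 103423} = \sqrt{102667}$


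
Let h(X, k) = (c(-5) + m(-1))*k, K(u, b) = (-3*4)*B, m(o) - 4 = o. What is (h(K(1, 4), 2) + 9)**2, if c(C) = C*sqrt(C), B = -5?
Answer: -275 - 300*I*sqrt(5) ≈ -275.0 - 670.82*I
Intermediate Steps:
c(C) = C**(3/2)
m(o) = 4 + o
K(u, b) = 60 (K(u, b) = -3*4*(-5) = -12*(-5) = 60)
h(X, k) = k*(3 - 5*I*sqrt(5)) (h(X, k) = ((-5)**(3/2) + (4 - 1))*k = (-5*I*sqrt(5) + 3)*k = (3 - 5*I*sqrt(5))*k = k*(3 - 5*I*sqrt(5)))
(h(K(1, 4), 2) + 9)**2 = (2*(3 - 5*I*sqrt(5)) + 9)**2 = ((6 - 10*I*sqrt(5)) + 9)**2 = (15 - 10*I*sqrt(5))**2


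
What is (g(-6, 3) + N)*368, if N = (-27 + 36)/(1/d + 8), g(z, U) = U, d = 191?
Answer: 2320608/1529 ≈ 1517.7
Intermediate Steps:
N = 1719/1529 (N = (-27 + 36)/(1/191 + 8) = 9/(1/191 + 8) = 9/(1529/191) = 9*(191/1529) = 1719/1529 ≈ 1.1243)
(g(-6, 3) + N)*368 = (3 + 1719/1529)*368 = (6306/1529)*368 = 2320608/1529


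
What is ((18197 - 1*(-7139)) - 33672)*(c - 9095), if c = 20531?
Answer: -95330496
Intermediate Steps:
((18197 - 1*(-7139)) - 33672)*(c - 9095) = ((18197 - 1*(-7139)) - 33672)*(20531 - 9095) = ((18197 + 7139) - 33672)*11436 = (25336 - 33672)*11436 = -8336*11436 = -95330496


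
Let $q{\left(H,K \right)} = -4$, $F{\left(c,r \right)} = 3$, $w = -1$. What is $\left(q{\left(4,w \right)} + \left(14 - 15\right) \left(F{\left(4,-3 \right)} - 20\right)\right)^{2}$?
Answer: $169$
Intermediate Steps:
$\left(q{\left(4,w \right)} + \left(14 - 15\right) \left(F{\left(4,-3 \right)} - 20\right)\right)^{2} = \left(-4 + \left(14 - 15\right) \left(3 - 20\right)\right)^{2} = \left(-4 - -17\right)^{2} = \left(-4 + 17\right)^{2} = 13^{2} = 169$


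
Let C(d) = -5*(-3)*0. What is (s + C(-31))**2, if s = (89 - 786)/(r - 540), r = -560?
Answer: 485809/1210000 ≈ 0.40149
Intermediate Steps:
C(d) = 0 (C(d) = 15*0 = 0)
s = 697/1100 (s = (89 - 786)/(-560 - 540) = -697/(-1100) = -697*(-1/1100) = 697/1100 ≈ 0.63364)
(s + C(-31))**2 = (697/1100 + 0)**2 = (697/1100)**2 = 485809/1210000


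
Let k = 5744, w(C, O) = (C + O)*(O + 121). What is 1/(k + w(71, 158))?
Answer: 1/69635 ≈ 1.4361e-5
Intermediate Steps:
w(C, O) = (121 + O)*(C + O) (w(C, O) = (C + O)*(121 + O) = (121 + O)*(C + O))
1/(k + w(71, 158)) = 1/(5744 + (158² + 121*71 + 121*158 + 71*158)) = 1/(5744 + (24964 + 8591 + 19118 + 11218)) = 1/(5744 + 63891) = 1/69635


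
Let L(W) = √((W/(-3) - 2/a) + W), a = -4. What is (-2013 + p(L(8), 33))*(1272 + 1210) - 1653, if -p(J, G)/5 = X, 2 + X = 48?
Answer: -5568779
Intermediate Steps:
X = 46 (X = -2 + 48 = 46)
L(W) = √(½ + 2*W/3) (L(W) = √((W/(-3) - 2/(-4)) + W) = √((W*(-⅓) - 2*(-¼)) + W) = √((-W/3 + ½) + W) = √((½ - W/3) + W) = √(½ + 2*W/3))
p(J, G) = -230 (p(J, G) = -5*46 = -230)
(-2013 + p(L(8), 33))*(1272 + 1210) - 1653 = (-2013 - 230)*(1272 + 1210) - 1653 = -2243*2482 - 1653 = -5567126 - 1653 = -5568779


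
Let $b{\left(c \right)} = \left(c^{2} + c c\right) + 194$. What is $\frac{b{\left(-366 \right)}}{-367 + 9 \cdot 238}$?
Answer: $\frac{268106}{1775} \approx 151.05$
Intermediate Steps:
$b{\left(c \right)} = 194 + 2 c^{2}$ ($b{\left(c \right)} = \left(c^{2} + c^{2}\right) + 194 = 2 c^{2} + 194 = 194 + 2 c^{2}$)
$\frac{b{\left(-366 \right)}}{-367 + 9 \cdot 238} = \frac{194 + 2 \left(-366\right)^{2}}{-367 + 9 \cdot 238} = \frac{194 + 2 \cdot 133956}{-367 + 2142} = \frac{194 + 267912}{1775} = 268106 \cdot \frac{1}{1775} = \frac{268106}{1775}$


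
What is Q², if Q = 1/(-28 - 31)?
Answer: 1/3481 ≈ 0.00028727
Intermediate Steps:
Q = -1/59 (Q = 1/(-59) = -1/59 ≈ -0.016949)
Q² = (-1/59)² = 1/3481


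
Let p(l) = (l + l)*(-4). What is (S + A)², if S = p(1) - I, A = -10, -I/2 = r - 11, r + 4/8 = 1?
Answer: 1521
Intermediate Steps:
r = ½ (r = -½ + 1 = ½ ≈ 0.50000)
I = 21 (I = -2*(½ - 11) = -2*(-21/2) = 21)
p(l) = -8*l (p(l) = (2*l)*(-4) = -8*l)
S = -29 (S = -8*1 - 1*21 = -8 - 21 = -29)
(S + A)² = (-29 - 10)² = (-39)² = 1521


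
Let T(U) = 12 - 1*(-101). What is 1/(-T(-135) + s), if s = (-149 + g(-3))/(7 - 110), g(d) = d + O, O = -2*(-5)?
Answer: -103/11497 ≈ -0.0089589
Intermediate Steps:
T(U) = 113 (T(U) = 12 + 101 = 113)
O = 10
g(d) = 10 + d (g(d) = d + 10 = 10 + d)
s = 142/103 (s = (-149 + (10 - 3))/(7 - 110) = (-149 + 7)/(-103) = -1/103*(-142) = 142/103 ≈ 1.3786)
1/(-T(-135) + s) = 1/(-1*113 + 142/103) = 1/(-113 + 142/103) = 1/(-11497/103) = -103/11497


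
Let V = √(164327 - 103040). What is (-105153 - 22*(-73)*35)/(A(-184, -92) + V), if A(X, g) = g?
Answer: 48943/(92 - √61287) ≈ -314.62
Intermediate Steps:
V = √61287 ≈ 247.56
(-105153 - 22*(-73)*35)/(A(-184, -92) + V) = (-105153 - 22*(-73)*35)/(-92 + √61287) = (-105153 + 1606*35)/(-92 + √61287) = (-105153 + 56210)/(-92 + √61287) = -48943/(-92 + √61287)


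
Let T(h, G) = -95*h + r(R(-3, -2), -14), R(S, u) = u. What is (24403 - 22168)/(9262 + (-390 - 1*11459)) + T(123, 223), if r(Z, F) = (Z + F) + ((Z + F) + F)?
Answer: -30350332/2587 ≈ -11732.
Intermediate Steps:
r(Z, F) = 2*Z + 3*F (r(Z, F) = (F + Z) + ((F + Z) + F) = (F + Z) + (Z + 2*F) = 2*Z + 3*F)
T(h, G) = -46 - 95*h (T(h, G) = -95*h + (2*(-2) + 3*(-14)) = -95*h + (-4 - 42) = -95*h - 46 = -46 - 95*h)
(24403 - 22168)/(9262 + (-390 - 1*11459)) + T(123, 223) = (24403 - 22168)/(9262 + (-390 - 1*11459)) + (-46 - 95*123) = 2235/(9262 + (-390 - 11459)) + (-46 - 11685) = 2235/(9262 - 11849) - 11731 = 2235/(-2587) - 11731 = 2235*(-1/2587) - 11731 = -2235/2587 - 11731 = -30350332/2587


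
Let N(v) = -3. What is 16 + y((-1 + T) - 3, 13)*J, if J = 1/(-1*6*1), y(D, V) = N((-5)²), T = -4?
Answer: 33/2 ≈ 16.500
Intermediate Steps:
y(D, V) = -3
J = -⅙ (J = 1/(-6*1) = 1/(-6) = -⅙ ≈ -0.16667)
16 + y((-1 + T) - 3, 13)*J = 16 - 3*(-⅙) = 16 + ½ = 33/2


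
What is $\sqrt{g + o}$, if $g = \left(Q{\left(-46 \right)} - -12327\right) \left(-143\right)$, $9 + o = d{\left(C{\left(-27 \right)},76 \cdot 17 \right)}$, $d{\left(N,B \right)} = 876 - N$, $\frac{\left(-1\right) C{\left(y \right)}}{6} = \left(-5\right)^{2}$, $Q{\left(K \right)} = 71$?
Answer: $i \sqrt{1771897} \approx 1331.1 i$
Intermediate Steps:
$C{\left(y \right)} = -150$ ($C{\left(y \right)} = - 6 \left(-5\right)^{2} = \left(-6\right) 25 = -150$)
$o = 1017$ ($o = -9 + \left(876 - -150\right) = -9 + \left(876 + 150\right) = -9 + 1026 = 1017$)
$g = -1772914$ ($g = \left(71 - -12327\right) \left(-143\right) = \left(71 + 12327\right) \left(-143\right) = 12398 \left(-143\right) = -1772914$)
$\sqrt{g + o} = \sqrt{-1772914 + 1017} = \sqrt{-1771897} = i \sqrt{1771897}$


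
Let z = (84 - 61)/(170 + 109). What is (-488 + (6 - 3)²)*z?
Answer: -11017/279 ≈ -39.487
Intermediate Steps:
z = 23/279 ≈ 0.082437
(-488 + (6 - 3)²)*z = (-488 + (6 - 3)²)*(23/279) = (-488 + 3²)*(23/279) = (-488 + 9)*(23/279) = -479*23/279 = -11017/279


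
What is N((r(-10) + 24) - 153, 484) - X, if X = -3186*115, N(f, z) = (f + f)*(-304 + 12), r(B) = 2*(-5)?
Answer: 447566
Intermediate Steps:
r(B) = -10
N(f, z) = -584*f (N(f, z) = (2*f)*(-292) = -584*f)
X = -366390
N((r(-10) + 24) - 153, 484) - X = -584*((-10 + 24) - 153) - 1*(-366390) = -584*(14 - 153) + 366390 = -584*(-139) + 366390 = 81176 + 366390 = 447566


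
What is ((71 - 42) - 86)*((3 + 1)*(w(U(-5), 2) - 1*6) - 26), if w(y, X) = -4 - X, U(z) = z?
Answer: 4218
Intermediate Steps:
((71 - 42) - 86)*((3 + 1)*(w(U(-5), 2) - 1*6) - 26) = ((71 - 42) - 86)*((3 + 1)*((-4 - 1*2) - 1*6) - 26) = (29 - 86)*(4*((-4 - 2) - 6) - 26) = -57*(4*(-6 - 6) - 26) = -57*(4*(-12) - 26) = -57*(-48 - 26) = -57*(-74) = 4218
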